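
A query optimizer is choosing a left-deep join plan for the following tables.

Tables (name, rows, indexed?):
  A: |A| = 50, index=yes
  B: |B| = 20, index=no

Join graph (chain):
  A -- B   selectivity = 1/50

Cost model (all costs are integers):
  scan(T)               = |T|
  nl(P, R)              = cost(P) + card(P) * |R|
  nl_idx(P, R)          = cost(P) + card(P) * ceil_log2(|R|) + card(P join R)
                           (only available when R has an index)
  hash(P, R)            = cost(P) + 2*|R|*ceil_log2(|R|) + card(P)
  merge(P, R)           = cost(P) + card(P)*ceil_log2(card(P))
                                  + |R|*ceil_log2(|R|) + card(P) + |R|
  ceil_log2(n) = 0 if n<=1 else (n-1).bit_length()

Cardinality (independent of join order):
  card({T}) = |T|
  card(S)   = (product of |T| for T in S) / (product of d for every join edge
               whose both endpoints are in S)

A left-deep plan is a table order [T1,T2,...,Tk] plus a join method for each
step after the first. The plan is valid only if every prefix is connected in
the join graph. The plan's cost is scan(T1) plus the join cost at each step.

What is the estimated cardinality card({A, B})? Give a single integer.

Tables in S: A(50), B(20)
Edges inside S: A-B(d=50)
numerator = 50 * 20 = 1000
denominator = 50 = 50
card(S) = 1000 / 50 = 20

20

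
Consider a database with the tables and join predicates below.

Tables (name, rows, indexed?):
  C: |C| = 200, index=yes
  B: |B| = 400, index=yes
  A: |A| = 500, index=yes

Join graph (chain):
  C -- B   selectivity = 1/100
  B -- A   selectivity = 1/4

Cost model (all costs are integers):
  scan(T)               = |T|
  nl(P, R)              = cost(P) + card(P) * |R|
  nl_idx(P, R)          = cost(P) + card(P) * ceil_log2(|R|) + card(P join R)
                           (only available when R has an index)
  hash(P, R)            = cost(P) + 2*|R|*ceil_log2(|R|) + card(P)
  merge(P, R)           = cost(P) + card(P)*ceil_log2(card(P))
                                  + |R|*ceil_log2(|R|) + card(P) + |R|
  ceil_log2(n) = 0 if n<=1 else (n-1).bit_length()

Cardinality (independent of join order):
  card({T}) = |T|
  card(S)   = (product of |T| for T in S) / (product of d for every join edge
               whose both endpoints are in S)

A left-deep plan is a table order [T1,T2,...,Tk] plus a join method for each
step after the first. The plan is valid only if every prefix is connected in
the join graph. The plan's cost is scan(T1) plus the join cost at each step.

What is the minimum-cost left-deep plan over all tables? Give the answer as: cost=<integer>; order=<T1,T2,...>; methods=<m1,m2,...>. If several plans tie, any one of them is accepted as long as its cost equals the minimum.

Selinger DP (subsets sized 1..n):
  {C}: scan cost=200, card=200
  {B}: scan cost=400, card=400
  {A}: scan cost=500, card=500
  {BC}: card=800; try (B,nl_idx)→2800, (C,hash)→4000, (C,nl_idx)→4400, (B,merge)→6000, (C,merge)→6200, (B,hash)→7600 …(+2); best=2800 via (B,nl_idx)
  {AB}: card=50000; try (B,hash)→8200, (A,merge)→9400, (B,merge)→9500, (A,hash)→9800, (A,nl_idx)→54000, (B,nl_idx)→55000 …(+2); best=8200 via (B,hash)
  {ABC}: card=100000; try (A,hash)→12600, (A,merge)→16600, (C,hash)→61400, (A,nl_idx)→110000, (A,nl)→402800, (C,nl_idx)→508200 …(+2); best=12600 via (A,hash)

cost=12600; order=C,B,A; methods=nl_idx,hash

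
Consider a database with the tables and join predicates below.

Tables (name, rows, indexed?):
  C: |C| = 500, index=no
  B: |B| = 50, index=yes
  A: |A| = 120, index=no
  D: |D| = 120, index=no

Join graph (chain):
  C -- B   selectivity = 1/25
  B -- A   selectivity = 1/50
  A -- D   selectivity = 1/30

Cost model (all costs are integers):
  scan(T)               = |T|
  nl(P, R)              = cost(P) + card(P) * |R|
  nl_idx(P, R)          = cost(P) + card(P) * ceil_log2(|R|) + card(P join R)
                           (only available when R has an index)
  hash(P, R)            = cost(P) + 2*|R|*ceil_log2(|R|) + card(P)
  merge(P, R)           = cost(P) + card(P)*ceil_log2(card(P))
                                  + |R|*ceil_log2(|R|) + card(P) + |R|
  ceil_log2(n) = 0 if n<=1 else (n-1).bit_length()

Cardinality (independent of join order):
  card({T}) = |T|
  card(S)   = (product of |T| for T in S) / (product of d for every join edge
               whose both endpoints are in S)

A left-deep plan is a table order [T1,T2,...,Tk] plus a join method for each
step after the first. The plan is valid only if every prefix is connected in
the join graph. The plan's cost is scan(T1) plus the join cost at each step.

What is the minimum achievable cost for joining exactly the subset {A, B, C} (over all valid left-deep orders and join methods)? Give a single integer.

4280

Selinger DP over subsets of {A,B,C}:
  {C}: scan cost=500, card=500
  {B}: scan cost=50, card=50
  {A}: scan cost=120, card=120
  {BC}: card=1000; try (B,hash)→1600, (B,nl_idx)→4500, (C,merge)→5400, (B,merge)→5850, (C,hash)→9100, (C,nl)→25050 …(+1); best=1600 via (B,hash)
  {AB}: card=120; try (B,hash)→840, (B,nl_idx)→960, (A,merge)→1360, (B,merge)→1430, (A,hash)→1780, (A,nl)→6050 …(+1); best=840 via (B,hash)
  {ABC}: card=2400; try (A,hash)→4280, (C,merge)→6800, (C,hash)→9960, (A,merge)→13560, (C,nl)→60840, (A,nl)→121600; best=4280 via (A,hash)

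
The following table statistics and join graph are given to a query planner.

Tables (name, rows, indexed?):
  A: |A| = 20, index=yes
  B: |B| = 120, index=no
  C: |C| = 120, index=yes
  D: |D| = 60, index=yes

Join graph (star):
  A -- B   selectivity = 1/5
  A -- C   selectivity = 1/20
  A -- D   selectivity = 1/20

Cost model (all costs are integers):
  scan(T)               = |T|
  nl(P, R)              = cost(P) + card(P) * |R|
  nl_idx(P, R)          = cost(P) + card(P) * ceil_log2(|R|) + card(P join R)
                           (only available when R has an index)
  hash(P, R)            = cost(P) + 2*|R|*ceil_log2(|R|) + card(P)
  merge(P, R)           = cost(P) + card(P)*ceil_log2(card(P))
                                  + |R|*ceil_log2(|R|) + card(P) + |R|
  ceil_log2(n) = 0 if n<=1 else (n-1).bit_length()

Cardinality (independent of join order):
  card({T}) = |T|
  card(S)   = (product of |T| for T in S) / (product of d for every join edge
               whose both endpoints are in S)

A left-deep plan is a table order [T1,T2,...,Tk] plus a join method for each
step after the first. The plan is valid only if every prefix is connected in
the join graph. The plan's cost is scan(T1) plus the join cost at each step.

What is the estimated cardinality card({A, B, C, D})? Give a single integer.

8640

Tables in S: A(20), B(120), C(120), D(60)
Edges inside S: A-B(d=5), A-C(d=20), A-D(d=20)
numerator = 20 * 120 * 120 * 60 = 17280000
denominator = 5 * 20 * 20 = 2000
card(S) = 17280000 / 2000 = 8640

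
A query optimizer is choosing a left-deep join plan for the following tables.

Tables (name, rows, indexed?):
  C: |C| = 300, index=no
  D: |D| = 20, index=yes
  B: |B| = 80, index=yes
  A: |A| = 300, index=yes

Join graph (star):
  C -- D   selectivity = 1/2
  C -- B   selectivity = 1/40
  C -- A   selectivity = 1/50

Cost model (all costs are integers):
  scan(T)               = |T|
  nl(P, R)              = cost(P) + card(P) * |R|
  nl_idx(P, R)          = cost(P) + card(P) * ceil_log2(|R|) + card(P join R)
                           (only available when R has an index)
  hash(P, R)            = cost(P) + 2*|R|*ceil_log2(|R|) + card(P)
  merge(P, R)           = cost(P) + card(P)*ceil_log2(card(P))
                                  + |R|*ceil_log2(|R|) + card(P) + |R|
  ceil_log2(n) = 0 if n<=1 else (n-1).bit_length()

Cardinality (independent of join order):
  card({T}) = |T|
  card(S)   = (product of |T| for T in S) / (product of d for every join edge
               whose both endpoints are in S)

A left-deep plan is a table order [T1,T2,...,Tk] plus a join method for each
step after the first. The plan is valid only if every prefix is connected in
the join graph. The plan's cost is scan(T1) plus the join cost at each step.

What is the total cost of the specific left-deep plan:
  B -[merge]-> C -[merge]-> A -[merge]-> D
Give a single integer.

60240

step 1: scan B: cost=80, card=80
step 2: join C via merge
    card(P join C) = 80*300/(40) = 600
    cost = 80 + 80*7 + 300*9 + 80 + 300 = 3720
step 3: join A via merge
    card(P join A) = 600*300/(50) = 3600
    cost = 3720 + 600*10 + 300*9 + 600 + 300 = 13320
step 4: join D via merge
    card(P join D) = 3600*20/(2) = 36000
    cost = 13320 + 3600*12 + 20*5 + 3600 + 20 = 60240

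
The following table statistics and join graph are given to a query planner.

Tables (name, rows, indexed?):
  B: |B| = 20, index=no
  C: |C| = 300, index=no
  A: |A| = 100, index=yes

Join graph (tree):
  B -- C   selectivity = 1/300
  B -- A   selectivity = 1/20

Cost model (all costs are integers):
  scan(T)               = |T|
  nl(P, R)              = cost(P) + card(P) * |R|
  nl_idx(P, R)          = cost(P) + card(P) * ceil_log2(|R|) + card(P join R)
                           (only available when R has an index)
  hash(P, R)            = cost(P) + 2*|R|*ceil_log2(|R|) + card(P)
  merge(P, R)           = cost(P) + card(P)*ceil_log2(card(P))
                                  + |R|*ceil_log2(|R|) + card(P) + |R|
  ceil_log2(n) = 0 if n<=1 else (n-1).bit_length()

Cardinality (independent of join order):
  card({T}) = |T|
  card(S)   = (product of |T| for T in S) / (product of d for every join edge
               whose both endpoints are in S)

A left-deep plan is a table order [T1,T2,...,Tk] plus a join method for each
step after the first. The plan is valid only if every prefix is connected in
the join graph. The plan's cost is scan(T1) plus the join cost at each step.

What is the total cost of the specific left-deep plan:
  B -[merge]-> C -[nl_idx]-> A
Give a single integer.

3380

step 1: scan B: cost=20, card=20
step 2: join C via merge
    card(P join C) = 20*300/(300) = 20
    cost = 20 + 20*5 + 300*9 + 20 + 300 = 3140
step 3: join A via nl_idx
    card(P join A) = 20*100/(20) = 100
    cost = 3140 + 20*7 + 100 = 3380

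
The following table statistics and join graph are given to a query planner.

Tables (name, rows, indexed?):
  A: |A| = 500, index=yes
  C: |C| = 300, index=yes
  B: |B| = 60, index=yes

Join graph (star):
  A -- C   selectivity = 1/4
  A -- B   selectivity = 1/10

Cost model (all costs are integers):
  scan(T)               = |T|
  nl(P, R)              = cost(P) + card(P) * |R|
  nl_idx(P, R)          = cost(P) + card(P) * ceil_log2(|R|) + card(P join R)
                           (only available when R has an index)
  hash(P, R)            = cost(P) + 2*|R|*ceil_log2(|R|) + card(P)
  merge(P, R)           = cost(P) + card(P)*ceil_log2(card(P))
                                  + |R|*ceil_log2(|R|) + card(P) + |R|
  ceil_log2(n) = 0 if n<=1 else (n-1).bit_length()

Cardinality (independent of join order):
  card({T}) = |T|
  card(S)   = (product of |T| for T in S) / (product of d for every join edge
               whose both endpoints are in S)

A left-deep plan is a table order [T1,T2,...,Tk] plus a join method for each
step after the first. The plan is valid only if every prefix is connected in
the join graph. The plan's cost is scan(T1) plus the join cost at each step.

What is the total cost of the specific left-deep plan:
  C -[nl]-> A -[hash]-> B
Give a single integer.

step 1: scan C: cost=300, card=300
step 2: join A via nl
    card(P join A) = 300*500/(4) = 37500
    cost = 300 + 300*500 = 150300
step 3: join B via hash
    card(P join B) = 37500*60/(10) = 225000
    cost = 150300 + 2*60*6 + 37500 = 188520

188520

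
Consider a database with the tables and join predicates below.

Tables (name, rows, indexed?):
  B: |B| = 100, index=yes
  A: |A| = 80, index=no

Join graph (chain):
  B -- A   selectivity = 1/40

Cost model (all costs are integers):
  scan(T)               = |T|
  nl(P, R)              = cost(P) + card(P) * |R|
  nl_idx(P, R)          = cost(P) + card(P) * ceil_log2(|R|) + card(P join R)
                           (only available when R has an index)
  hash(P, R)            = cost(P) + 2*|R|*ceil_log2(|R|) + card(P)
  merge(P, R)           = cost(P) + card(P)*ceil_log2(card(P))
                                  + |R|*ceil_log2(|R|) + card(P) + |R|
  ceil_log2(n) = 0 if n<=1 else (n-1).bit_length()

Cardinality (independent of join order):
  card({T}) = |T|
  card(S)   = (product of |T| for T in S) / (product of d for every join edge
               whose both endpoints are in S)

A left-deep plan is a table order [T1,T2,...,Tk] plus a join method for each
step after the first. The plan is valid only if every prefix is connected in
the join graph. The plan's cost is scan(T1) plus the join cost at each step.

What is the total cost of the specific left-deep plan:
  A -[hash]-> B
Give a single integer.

1560

step 1: scan A: cost=80, card=80
step 2: join B via hash
    card(P join B) = 80*100/(40) = 200
    cost = 80 + 2*100*7 + 80 = 1560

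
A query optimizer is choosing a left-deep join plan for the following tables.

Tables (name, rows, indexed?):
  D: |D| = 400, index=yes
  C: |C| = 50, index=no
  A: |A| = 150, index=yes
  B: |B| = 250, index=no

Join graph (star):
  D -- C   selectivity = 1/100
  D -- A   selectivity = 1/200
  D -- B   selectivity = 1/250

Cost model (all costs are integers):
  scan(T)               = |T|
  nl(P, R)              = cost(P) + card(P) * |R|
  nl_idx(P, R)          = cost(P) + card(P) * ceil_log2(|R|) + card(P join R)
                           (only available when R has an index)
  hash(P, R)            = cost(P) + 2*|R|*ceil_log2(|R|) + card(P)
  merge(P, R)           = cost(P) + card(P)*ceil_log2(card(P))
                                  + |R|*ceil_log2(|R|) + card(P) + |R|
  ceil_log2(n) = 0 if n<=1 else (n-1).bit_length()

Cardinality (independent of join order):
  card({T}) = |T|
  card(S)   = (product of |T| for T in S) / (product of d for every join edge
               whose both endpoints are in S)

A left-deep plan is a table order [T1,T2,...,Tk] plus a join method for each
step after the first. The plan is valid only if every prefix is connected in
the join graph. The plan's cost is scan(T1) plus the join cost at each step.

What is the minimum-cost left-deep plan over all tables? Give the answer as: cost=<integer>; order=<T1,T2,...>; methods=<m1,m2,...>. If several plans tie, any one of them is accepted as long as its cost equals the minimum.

Selinger DP (subsets sized 1..n):
  {D}: scan cost=400, card=400
  {C}: scan cost=50, card=50
  {A}: scan cost=150, card=150
  {B}: scan cost=250, card=250
  {CD}: card=200; try (D,nl_idx)→700, (C,hash)→1400, (D,merge)→4400, (C,merge)→4750, (D,hash)→7300, (D,nl)→20050 …(+1); best=700 via (D,nl_idx)
  {AD}: card=300; try (D,nl_idx)→1800, (A,hash)→3200, (A,nl_idx)→3900, (D,merge)→5500, (A,merge)→5750, (D,hash)→7500 …(+2); best=1800 via (D,nl_idx)
  {BD}: card=400; try (D,nl_idx)→2900, (B,hash)→4800, (D,merge)→6500, (B,merge)→6650, (D,hash)→7700, (D,nl)→100250 …(+1); best=2900 via (D,nl_idx)
  {ACD}: card=150; try (A,nl_idx)→2450, (C,hash)→2700, (A,hash)→3300, (A,merge)→3850, (C,merge)→5150, (C,nl)→16800 …(+1); best=2450 via (A,nl_idx)
  {BCD}: card=200; try (C,hash)→3900, (B,merge)→4750, (B,hash)→4900, (C,merge)→7250, (C,nl)→22900, (B,nl)→50700; best=3900 via (C,hash)
  {ABD}: card=300; try (A,hash)→5700, (B,hash)→6100, (A,nl_idx)→6400, (B,merge)→7050, (A,merge)→8250, (A,nl)→62900 …(+1); best=5700 via (A,hash)
  {ABCD}: card=150; try (A,nl_idx)→5650, (B,merge)→6050, (A,hash)→6500, (C,hash)→6600, (B,hash)→6600, (A,merge)→7050 …(+4); best=5650 via (A,nl_idx)

cost=5650; order=B,D,C,A; methods=nl_idx,hash,nl_idx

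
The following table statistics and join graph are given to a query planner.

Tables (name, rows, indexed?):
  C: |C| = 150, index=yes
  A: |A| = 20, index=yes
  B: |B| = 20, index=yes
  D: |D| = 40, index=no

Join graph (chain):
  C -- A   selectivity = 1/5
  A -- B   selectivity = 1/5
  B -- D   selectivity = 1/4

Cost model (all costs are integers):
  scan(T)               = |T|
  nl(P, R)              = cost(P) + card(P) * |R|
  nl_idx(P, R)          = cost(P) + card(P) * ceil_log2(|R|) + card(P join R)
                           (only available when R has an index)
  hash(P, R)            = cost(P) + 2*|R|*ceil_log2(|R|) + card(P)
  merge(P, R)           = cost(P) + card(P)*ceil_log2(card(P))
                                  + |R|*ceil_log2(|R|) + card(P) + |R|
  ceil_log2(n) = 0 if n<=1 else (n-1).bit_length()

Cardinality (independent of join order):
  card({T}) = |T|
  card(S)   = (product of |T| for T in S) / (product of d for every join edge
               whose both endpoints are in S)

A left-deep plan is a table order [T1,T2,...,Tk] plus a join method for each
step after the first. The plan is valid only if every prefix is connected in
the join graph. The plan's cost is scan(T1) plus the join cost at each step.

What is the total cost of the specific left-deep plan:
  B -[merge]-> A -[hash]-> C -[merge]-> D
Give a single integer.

step 1: scan B: cost=20, card=20
step 2: join A via merge
    card(P join A) = 20*20/(5) = 80
    cost = 20 + 20*5 + 20*5 + 20 + 20 = 260
step 3: join C via hash
    card(P join C) = 80*150/(5) = 2400
    cost = 260 + 2*150*8 + 80 = 2740
step 4: join D via merge
    card(P join D) = 2400*40/(4) = 24000
    cost = 2740 + 2400*12 + 40*6 + 2400 + 40 = 34220

34220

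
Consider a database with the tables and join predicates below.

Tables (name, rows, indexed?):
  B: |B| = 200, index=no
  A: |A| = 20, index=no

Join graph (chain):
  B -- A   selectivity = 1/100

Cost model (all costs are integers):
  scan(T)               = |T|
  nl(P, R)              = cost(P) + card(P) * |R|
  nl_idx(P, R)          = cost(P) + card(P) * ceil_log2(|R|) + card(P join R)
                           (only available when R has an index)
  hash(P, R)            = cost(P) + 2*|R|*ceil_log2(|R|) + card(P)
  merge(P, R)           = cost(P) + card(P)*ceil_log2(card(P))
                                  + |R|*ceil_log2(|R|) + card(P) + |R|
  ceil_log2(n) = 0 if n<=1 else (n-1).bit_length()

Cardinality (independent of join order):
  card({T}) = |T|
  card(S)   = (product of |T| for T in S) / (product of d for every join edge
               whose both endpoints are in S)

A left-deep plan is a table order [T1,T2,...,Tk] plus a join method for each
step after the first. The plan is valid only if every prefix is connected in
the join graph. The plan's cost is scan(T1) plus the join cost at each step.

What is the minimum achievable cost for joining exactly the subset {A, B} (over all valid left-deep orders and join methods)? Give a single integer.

Selinger DP over subsets of {A,B}:
  {B}: scan cost=200, card=200
  {A}: scan cost=20, card=20
  {AB}: card=40; try (A,hash)→600, (B,merge)→1940, (A,merge)→2120, (B,hash)→3240, (B,nl)→4020, (A,nl)→4200; best=600 via (A,hash)

600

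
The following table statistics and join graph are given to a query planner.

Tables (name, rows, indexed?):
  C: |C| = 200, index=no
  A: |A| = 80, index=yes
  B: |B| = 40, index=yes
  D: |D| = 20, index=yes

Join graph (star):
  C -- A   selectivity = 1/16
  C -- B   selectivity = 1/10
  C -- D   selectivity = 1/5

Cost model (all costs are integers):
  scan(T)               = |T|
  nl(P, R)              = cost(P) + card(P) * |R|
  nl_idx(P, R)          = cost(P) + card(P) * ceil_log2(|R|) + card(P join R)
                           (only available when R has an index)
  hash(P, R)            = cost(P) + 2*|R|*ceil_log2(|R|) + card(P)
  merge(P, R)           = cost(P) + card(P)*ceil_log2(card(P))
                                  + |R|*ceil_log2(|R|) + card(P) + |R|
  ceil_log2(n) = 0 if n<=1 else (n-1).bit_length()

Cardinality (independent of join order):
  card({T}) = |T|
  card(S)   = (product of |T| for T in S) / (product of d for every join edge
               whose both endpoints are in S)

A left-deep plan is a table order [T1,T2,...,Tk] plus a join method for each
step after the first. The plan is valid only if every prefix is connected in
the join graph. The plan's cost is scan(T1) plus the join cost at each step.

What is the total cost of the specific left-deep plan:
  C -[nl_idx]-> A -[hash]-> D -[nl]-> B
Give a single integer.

163800

step 1: scan C: cost=200, card=200
step 2: join A via nl_idx
    card(P join A) = 200*80/(16) = 1000
    cost = 200 + 200*7 + 1000 = 2600
step 3: join D via hash
    card(P join D) = 1000*20/(5) = 4000
    cost = 2600 + 2*20*5 + 1000 = 3800
step 4: join B via nl
    card(P join B) = 4000*40/(10) = 16000
    cost = 3800 + 4000*40 = 163800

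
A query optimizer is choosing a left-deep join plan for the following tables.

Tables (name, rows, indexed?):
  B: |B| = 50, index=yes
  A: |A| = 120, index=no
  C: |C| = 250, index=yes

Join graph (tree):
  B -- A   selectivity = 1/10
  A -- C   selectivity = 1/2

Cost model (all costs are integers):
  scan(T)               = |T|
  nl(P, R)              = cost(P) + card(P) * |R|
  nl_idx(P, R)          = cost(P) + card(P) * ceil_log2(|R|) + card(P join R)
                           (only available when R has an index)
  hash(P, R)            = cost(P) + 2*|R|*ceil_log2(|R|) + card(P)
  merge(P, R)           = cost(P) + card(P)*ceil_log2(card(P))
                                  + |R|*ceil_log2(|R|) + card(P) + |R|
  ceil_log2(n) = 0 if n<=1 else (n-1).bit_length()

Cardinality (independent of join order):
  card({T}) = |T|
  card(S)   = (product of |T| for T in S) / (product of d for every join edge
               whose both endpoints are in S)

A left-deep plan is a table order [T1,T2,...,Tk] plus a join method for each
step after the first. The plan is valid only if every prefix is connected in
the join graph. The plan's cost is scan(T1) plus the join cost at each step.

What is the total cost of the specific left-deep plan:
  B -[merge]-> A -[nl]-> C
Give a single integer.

step 1: scan B: cost=50, card=50
step 2: join A via merge
    card(P join A) = 50*120/(10) = 600
    cost = 50 + 50*6 + 120*7 + 50 + 120 = 1360
step 3: join C via nl
    card(P join C) = 600*250/(2) = 75000
    cost = 1360 + 600*250 = 151360

151360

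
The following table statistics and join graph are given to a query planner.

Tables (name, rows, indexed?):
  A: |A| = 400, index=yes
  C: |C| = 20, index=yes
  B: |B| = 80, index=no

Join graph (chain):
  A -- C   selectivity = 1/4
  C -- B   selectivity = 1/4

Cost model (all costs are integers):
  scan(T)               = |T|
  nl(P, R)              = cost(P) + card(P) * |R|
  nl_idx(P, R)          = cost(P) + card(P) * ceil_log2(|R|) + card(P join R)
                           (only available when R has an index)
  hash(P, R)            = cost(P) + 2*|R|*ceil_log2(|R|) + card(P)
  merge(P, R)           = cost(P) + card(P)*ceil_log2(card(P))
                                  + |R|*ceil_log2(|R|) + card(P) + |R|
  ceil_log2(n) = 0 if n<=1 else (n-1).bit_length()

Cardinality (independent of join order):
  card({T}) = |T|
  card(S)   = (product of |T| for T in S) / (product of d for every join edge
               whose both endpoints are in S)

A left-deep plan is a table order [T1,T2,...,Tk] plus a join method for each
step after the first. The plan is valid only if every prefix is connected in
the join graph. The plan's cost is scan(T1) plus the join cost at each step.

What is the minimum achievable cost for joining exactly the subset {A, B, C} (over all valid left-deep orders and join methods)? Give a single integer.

Selinger DP over subsets of {A,B,C}:
  {A}: scan cost=400, card=400
  {C}: scan cost=20, card=20
  {B}: scan cost=80, card=80
  {AC}: card=2000; try (C,hash)→1000, (A,nl_idx)→2200, (A,merge)→4140, (C,nl_idx)→4400, (C,merge)→4520, (A,hash)→7240 …(+2); best=1000 via (C,hash)
  {BC}: card=400; try (C,hash)→360, (B,merge)→780, (C,merge)→840, (C,nl_idx)→880, (B,hash)→1160, (B,nl)→1620 …(+1); best=360 via (C,hash)
  {ABC}: card=40000; try (B,hash)→4120, (A,hash)→7960, (A,merge)→8360, (B,merge)→25640, (A,nl_idx)→43960, (A,nl)→160360 …(+1); best=4120 via (B,hash)

4120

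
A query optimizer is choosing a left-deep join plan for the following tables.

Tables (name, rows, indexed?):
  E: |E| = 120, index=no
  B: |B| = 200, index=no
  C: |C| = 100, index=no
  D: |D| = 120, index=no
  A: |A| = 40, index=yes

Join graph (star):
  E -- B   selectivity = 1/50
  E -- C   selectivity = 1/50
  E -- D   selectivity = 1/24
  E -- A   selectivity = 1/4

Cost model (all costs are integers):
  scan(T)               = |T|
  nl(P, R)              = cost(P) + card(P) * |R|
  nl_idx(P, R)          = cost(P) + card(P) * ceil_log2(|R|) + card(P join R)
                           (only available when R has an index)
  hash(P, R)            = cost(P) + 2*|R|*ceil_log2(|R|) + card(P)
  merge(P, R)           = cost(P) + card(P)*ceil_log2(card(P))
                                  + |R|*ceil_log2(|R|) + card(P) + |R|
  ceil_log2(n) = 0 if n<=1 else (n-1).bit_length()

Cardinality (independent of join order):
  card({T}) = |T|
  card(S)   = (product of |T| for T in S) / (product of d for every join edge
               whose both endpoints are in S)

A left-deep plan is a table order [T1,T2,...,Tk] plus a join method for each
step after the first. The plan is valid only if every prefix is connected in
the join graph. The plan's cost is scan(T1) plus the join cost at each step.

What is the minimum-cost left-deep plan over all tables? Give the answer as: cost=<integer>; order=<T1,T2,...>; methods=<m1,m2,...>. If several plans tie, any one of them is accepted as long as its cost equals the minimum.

cost=11880; order=B,E,C,D,A; methods=hash,hash,hash,hash

Selinger DP (subsets sized 1..n):
  {E}: scan cost=120, card=120
  {B}: scan cost=200, card=200
  {C}: scan cost=100, card=100
  {D}: scan cost=120, card=120
  {A}: scan cost=40, card=40
  {BE}: card=480; try (E,hash)→2080, (B,merge)→2880, (E,merge)→2960, (B,hash)→3440, (B,nl)→24120, (E,nl)→24200; best=2080 via (E,hash)
  {CE}: card=240; try (C,hash)→1640, (E,merge)→1860, (E,hash)→1880, (C,merge)→1880, (E,nl)→12100, (C,nl)→12120; best=1640 via (C,hash)
  {DE}: card=600; try (E,hash)→1920, (D,hash)→1920, (E,merge)→2040, (D,merge)→2040, (E,nl)→14520, (D,nl)→14520; best=1920 via (E,hash)
  {AE}: card=1200; try (A,hash)→720, (E,merge)→1280, (A,merge)→1360, (E,hash)→1760, (A,nl_idx)→2040, (E,nl)→4840 …(+1); best=720 via (A,hash)
  {BCE}: card=960; try (C,hash)→3960, (B,hash)→5080, (B,merge)→5600, (C,merge)→7680, (B,nl)→49640, (C,nl)→50080; best=3960 via (C,hash)
  {BDE}: card=2400; try (D,hash)→4240, (B,hash)→5720, (D,merge)→7840, (B,merge)→10320, (D,nl)→59680, (B,nl)→121920; best=4240 via (D,hash)
  {ABE}: card=4800; try (A,hash)→3040, (B,hash)→5120, (A,merge)→7160, (A,nl_idx)→9760, (B,merge)→16920, (A,nl)→21280 …(+1); best=3040 via (A,hash)
  {CDE}: card=1200; try (D,hash)→3560, (C,hash)→3920, (D,merge)→4760, (C,merge)→9320, (D,nl)→30440, (C,nl)→61920; best=3560 via (D,hash)
  {ACE}: card=2400; try (A,hash)→2360, (C,hash)→3320, (A,merge)→4080, (A,nl_idx)→5480, (A,nl)→11240, (C,merge)→15920 …(+1); best=2360 via (A,hash)
  {ADE}: card=6000; try (A,hash)→3000, (D,hash)→3600, (A,merge)→8800, (A,nl_idx)→11520, (D,merge)→16080, (A,nl)→25920 …(+1); best=3000 via (A,hash)
  {BCDE}: card=4800; try (D,hash)→6600, (B,hash)→7960, (C,hash)→8040, (D,merge)→15480, (B,merge)→19760, (C,merge)→36240 …(+3); best=6600 via (D,hash)
  {ABCE}: card=9600; try (A,hash)→5400, (B,hash)→7960, (C,hash)→9240, (A,merge)→14800, (A,nl_idx)→19320, (B,merge)→35360 …(+4); best=5400 via (A,hash)
  {ABDE}: card=24000; try (A,hash)→7120, (D,hash)→9520, (B,hash)→12200, (A,merge)→35720, (A,nl_idx)→42640, (D,merge)→71200 …(+4); best=7120 via (A,hash)
  {ACDE}: card=12000; try (A,hash)→5240, (D,hash)→6440, (C,hash)→10400, (A,merge)→18240, (A,nl_idx)→22760, (D,merge)→34520 …(+4); best=5240 via (A,hash)
  {ABCDE}: card=48000; try (A,hash)→11880, (D,hash)→16680, (B,hash)→20440, (C,hash)→32520, (A,merge)→74080, (A,nl_idx)→83400 …(+7); best=11880 via (A,hash)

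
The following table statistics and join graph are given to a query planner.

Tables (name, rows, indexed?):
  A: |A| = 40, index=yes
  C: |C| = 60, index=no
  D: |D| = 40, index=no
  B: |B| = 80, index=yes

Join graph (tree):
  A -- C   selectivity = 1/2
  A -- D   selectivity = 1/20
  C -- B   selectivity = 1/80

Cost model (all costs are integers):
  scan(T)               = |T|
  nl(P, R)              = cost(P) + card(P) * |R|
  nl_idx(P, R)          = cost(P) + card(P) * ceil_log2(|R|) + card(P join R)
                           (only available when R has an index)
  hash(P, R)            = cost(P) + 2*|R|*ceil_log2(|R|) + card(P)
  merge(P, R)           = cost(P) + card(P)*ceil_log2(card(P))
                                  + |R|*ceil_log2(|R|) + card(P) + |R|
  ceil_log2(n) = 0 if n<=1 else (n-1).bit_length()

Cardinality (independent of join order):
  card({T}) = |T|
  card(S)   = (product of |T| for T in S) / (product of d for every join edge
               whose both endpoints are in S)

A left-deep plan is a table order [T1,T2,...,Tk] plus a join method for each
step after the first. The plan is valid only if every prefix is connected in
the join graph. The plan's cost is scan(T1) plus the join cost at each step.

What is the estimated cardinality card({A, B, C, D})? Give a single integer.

Tables in S: A(40), B(80), C(60), D(40)
Edges inside S: A-C(d=2), A-D(d=20), C-B(d=80)
numerator = 40 * 80 * 60 * 40 = 7680000
denominator = 2 * 20 * 80 = 3200
card(S) = 7680000 / 3200 = 2400

2400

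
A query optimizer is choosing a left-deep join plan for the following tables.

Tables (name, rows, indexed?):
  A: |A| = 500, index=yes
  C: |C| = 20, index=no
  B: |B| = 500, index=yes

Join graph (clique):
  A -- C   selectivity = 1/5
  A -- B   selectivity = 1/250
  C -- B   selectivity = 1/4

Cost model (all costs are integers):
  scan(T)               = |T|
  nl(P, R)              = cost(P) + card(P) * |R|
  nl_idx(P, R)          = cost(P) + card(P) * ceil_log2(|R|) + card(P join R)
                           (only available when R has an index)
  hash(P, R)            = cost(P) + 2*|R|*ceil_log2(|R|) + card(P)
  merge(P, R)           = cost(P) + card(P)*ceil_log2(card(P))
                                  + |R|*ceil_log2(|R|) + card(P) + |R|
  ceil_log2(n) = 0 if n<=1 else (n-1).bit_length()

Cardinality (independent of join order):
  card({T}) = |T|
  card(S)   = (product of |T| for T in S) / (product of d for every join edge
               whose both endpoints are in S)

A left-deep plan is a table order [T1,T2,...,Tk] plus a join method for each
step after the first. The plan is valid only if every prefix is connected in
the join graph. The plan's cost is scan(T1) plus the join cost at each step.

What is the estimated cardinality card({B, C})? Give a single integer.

2500

Tables in S: B(500), C(20)
Edges inside S: C-B(d=4)
numerator = 500 * 20 = 10000
denominator = 4 = 4
card(S) = 10000 / 4 = 2500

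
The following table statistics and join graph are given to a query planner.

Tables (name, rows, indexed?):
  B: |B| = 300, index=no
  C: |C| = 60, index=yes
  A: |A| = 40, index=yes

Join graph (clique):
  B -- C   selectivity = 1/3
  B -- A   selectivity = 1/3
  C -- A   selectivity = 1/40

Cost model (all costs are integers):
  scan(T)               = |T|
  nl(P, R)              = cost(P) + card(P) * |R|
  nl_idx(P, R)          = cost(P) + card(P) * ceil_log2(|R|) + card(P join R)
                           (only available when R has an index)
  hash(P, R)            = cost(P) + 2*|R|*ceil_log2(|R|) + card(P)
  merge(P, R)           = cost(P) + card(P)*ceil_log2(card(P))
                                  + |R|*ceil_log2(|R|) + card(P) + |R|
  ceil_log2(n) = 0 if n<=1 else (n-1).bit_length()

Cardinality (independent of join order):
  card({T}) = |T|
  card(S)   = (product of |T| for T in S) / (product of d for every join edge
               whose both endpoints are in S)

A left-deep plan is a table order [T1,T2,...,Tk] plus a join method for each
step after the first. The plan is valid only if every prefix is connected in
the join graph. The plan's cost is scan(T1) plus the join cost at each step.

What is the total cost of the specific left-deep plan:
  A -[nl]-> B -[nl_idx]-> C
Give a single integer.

38040

step 1: scan A: cost=40, card=40
step 2: join B via nl
    card(P join B) = 40*300/(3) = 4000
    cost = 40 + 40*300 = 12040
step 3: join C via nl_idx
    card(P join C) = 4000*60/(3*40) = 2000
    cost = 12040 + 4000*6 + 2000 = 38040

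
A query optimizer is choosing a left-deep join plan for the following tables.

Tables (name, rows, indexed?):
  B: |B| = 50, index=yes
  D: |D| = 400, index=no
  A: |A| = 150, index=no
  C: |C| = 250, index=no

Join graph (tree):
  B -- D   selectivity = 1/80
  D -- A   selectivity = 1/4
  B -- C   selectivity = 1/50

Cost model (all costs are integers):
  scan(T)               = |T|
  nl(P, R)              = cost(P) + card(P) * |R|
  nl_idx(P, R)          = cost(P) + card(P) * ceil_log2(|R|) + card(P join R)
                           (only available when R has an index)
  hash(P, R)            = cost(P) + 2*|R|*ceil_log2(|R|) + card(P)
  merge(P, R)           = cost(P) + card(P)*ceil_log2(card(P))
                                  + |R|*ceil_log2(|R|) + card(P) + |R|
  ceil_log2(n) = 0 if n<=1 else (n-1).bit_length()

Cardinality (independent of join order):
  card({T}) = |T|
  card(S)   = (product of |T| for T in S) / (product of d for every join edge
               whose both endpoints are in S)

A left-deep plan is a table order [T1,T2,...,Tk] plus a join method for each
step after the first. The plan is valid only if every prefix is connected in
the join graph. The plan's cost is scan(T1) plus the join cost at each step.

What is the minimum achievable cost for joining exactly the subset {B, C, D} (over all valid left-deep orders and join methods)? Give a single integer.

5650

Selinger DP over subsets of {B,C,D}:
  {B}: scan cost=50, card=50
  {D}: scan cost=400, card=400
  {C}: scan cost=250, card=250
  {BD}: card=250; try (B,hash)→1400, (B,nl_idx)→3050, (D,merge)→4400, (B,merge)→4750, (D,hash)→7300, (D,nl)→20050 …(+1); best=1400 via (B,hash)
  {BC}: card=250; try (B,hash)→1100, (B,nl_idx)→2000, (C,merge)→2650, (B,merge)→2850, (C,hash)→4100, (C,nl)→12550 …(+1); best=1100 via (B,hash)
  {BCD}: card=1250; try (C,hash)→5650, (C,merge)→5900, (D,merge)→7350, (D,hash)→8550, (C,nl)→63900, (D,nl)→101100; best=5650 via (C,hash)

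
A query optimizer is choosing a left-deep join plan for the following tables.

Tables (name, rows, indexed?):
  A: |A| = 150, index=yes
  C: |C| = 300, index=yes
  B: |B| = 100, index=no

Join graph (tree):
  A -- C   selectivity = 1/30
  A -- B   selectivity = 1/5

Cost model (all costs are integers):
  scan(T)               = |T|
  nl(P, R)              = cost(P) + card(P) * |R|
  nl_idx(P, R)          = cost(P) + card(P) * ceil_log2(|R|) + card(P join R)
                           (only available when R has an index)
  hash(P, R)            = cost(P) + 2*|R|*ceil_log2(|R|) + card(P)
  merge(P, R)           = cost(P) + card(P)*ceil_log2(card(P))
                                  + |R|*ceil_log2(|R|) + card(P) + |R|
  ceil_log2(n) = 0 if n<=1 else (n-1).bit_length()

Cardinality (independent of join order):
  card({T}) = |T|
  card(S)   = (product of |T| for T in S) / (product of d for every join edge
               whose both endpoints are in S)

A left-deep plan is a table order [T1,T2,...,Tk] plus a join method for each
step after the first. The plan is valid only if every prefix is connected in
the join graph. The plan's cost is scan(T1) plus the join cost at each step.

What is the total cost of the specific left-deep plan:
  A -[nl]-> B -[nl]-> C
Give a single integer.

step 1: scan A: cost=150, card=150
step 2: join B via nl
    card(P join B) = 150*100/(5) = 3000
    cost = 150 + 150*100 = 15150
step 3: join C via nl
    card(P join C) = 3000*300/(30) = 30000
    cost = 15150 + 3000*300 = 915150

915150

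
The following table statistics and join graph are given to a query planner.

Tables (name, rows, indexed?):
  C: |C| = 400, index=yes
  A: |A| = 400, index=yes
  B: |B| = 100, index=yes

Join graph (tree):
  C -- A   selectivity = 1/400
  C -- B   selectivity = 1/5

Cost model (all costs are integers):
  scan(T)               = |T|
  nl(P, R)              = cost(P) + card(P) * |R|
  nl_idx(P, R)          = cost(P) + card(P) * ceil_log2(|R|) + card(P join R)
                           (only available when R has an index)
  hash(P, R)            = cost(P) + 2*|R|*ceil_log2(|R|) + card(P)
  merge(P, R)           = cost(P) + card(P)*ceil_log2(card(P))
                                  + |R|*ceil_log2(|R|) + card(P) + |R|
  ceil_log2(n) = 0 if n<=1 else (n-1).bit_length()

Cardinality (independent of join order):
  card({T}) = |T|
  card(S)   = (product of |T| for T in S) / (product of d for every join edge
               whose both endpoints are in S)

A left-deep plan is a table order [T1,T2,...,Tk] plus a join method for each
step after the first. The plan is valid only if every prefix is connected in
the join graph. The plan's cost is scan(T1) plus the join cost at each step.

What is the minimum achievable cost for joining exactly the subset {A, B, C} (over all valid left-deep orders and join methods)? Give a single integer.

6200

Selinger DP over subsets of {A,B,C}:
  {C}: scan cost=400, card=400
  {A}: scan cost=400, card=400
  {B}: scan cost=100, card=100
  {AC}: card=400; try (C,nl_idx)→4400, (A,nl_idx)→4400, (C,hash)→8000, (A,hash)→8000, (C,merge)→8400, (A,merge)→8400 …(+2); best=4400 via (C,nl_idx)
  {BC}: card=8000; try (B,hash)→2200, (C,merge)→4900, (B,merge)→5200, (C,hash)→7400, (C,nl_idx)→9000, (B,nl_idx)→11200 …(+2); best=2200 via (B,hash)
  {ABC}: card=8000; try (B,hash)→6200, (B,merge)→9200, (B,nl_idx)→15200, (A,hash)→17400, (B,nl)→44400, (A,nl_idx)→82200 …(+2); best=6200 via (B,hash)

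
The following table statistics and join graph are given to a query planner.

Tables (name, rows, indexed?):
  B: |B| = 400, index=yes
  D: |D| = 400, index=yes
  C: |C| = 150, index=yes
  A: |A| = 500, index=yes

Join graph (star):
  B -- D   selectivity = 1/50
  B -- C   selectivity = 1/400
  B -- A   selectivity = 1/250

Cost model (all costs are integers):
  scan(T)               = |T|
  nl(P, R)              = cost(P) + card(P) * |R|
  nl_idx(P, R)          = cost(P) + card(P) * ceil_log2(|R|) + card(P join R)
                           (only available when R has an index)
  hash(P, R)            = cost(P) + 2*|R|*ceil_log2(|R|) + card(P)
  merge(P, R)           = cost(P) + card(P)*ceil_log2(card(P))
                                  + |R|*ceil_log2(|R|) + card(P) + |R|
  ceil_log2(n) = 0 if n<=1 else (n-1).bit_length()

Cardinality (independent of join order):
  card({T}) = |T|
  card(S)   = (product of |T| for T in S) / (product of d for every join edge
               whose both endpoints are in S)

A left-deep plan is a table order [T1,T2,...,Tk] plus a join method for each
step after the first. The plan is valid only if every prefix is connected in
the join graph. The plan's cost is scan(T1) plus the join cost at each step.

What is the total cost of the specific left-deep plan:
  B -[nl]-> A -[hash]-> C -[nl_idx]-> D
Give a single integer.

step 1: scan B: cost=400, card=400
step 2: join A via nl
    card(P join A) = 400*500/(250) = 800
    cost = 400 + 400*500 = 200400
step 3: join C via hash
    card(P join C) = 800*150/(400) = 300
    cost = 200400 + 2*150*8 + 800 = 203600
step 4: join D via nl_idx
    card(P join D) = 300*400/(50) = 2400
    cost = 203600 + 300*9 + 2400 = 208700

208700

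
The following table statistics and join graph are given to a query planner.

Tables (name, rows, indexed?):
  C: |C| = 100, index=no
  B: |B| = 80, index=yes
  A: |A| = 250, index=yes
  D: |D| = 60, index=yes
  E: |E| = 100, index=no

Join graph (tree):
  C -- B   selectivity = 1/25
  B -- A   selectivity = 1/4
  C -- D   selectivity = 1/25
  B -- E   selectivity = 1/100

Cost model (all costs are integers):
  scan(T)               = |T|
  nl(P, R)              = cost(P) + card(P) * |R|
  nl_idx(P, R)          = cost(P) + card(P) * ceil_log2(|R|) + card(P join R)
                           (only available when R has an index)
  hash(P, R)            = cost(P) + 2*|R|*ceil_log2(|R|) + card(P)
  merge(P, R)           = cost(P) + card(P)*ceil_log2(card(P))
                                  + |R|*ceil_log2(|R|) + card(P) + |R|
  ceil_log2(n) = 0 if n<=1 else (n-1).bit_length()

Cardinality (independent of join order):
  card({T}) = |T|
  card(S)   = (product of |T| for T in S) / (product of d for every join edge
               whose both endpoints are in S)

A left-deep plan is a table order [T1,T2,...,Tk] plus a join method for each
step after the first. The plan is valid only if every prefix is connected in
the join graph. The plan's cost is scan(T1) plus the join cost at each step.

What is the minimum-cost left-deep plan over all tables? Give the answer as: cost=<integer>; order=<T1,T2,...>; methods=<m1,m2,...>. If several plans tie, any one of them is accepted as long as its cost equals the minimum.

Selinger DP (subsets sized 1..n):
  {C}: scan cost=100, card=100
  {B}: scan cost=80, card=80
  {A}: scan cost=250, card=250
  {D}: scan cost=60, card=60
  {E}: scan cost=100, card=100
  {BC}: card=320; try (B,nl_idx)→1120, (B,hash)→1320, (C,merge)→1520, (B,merge)→1540, (C,hash)→1560, (C,nl)→8080 …(+1); best=1120 via (B,nl_idx)
  {CD}: card=240; try (D,hash)→920, (D,nl_idx)→940, (C,merge)→1280, (D,merge)→1320, (C,hash)→1520, (C,nl)→6060 …(+1); best=920 via (D,hash)
  {AB}: card=5000; try (B,hash)→1620, (A,merge)→2970, (B,merge)→3140, (A,hash)→4160, (A,nl_idx)→5720, (B,nl_idx)→7000 …(+2); best=1620 via (B,hash)
  {BE}: card=80; try (B,nl_idx)→880, (B,hash)→1320, (E,merge)→1520, (B,merge)→1540, (E,hash)→1560, (E,nl)→8080 …(+1); best=880 via (B,nl_idx)
  {ABC}: card=20000; try (A,hash)→5440, (A,merge)→6570, (C,hash)→8020, (A,nl_idx)→23680, (C,merge)→72420, (A,nl)→81120 …(+1); best=5440 via (A,hash)
  {BCD}: card=768; try (D,hash)→2160, (B,hash)→2280, (B,nl_idx)→3368, (B,merge)→3720, (D,nl_idx)→3808, (D,merge)→4740 …(+2); best=2160 via (D,hash)
  {BCE}: card=320; try (C,merge)→2320, (C,hash)→2360, (E,hash)→2840, (E,merge)→5120, (C,nl)→8880, (E,nl)→33120; best=2320 via (C,merge)
  {ABE}: card=5000; try (A,merge)→3770, (A,hash)→4960, (A,nl_idx)→6520, (E,hash)→8020, (A,nl)→20880, (E,merge)→72420 …(+1); best=3770 via (A,merge)
  {ABCD}: card=48000; try (A,hash)→6928, (A,merge)→12858, (D,hash)→26160, (A,nl_idx)→56304, (D,nl_idx)→173440, (A,nl)→194160 …(+2); best=6928 via (A,hash)
  {ABCE}: card=20000; try (A,hash)→6640, (A,merge)→7770, (C,hash)→10170, (A,nl_idx)→24880, (E,hash)→26840, (C,merge)→74570 …(+4); best=6640 via (A,hash)
  {BCDE}: card=768; try (D,hash)→3360, (E,hash)→4328, (D,nl_idx)→5008, (D,merge)→5940, (E,merge)→11408, (D,nl)→21520 …(+1); best=3360 via (D,hash)
  {ABCDE}: card=48000; try (A,hash)→8128, (A,merge)→14058, (D,hash)→27360, (E,hash)→56328, (A,nl_idx)→57504, (D,nl_idx)→174640 …(+5); best=8128 via (A,hash)

cost=8128; order=E,B,C,D,A; methods=nl_idx,merge,hash,hash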